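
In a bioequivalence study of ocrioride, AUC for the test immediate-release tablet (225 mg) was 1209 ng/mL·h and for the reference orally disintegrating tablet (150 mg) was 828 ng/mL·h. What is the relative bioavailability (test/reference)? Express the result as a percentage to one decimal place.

F_rel = (AUC_test/D_test) / (AUC_ref/D_ref)
      = (1209/225) / (828/150)
      = 5.37333 / 5.52 = 0.9734 = 97.34%

F_rel = 97.3%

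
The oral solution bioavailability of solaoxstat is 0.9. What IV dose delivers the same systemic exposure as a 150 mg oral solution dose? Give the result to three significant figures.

D_iv = 135 mg

Systemic exposure from an extravascular dose = F × D_ev, so the equivalent IV dose is F × D_ev.
D_iv = F × D_ev = 0.9 × 150 = 135 mg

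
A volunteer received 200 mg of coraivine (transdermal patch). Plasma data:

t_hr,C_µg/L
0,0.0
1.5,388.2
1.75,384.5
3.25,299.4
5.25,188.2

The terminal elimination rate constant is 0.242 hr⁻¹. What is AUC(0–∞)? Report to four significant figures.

AUC = 2166 µg/L·hr

Trapezoidal AUC_0→5.25:
  [0→1.5]: (0.0+388.2)/2 × 1.5 = 291.15
  [1.5→1.75]: (388.2+384.5)/2 × 0.25 = 96.5875
  [1.75→3.25]: (384.5+299.4)/2 × 1.5 = 512.925
  [3.25→5.25]: (299.4+188.2)/2 × 2 = 487.6
  Sum = 1388.2625 µg/L·hr
Extrapolated tail: C_last / k_e = 188.2 / 0.242 = 777.686
AUC_0→∞ = 1388.2625 + 777.686 = 2165.9485 µg/L·hr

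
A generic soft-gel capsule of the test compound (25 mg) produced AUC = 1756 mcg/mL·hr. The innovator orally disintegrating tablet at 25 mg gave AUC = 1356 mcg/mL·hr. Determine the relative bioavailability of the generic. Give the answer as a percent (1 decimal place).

F_rel = 129.5%

F_rel = (AUC_test/D_test) / (AUC_ref/D_ref)
      = (1756/25) / (1356/25)
      = 70.24 / 54.24 = 1.2950 = 129.50%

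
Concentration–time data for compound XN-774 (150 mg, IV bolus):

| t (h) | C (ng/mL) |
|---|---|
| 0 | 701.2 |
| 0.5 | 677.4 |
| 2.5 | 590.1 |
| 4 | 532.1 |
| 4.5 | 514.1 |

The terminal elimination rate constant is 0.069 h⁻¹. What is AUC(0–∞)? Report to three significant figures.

AUC = 10200 ng/mL·h

Trapezoidal AUC_0→4.5:
  [0→0.5]: (701.2+677.4)/2 × 0.5 = 344.65
  [0.5→2.5]: (677.4+590.1)/2 × 2 = 1267.5
  [2.5→4]: (590.1+532.1)/2 × 1.5 = 841.65
  [4→4.5]: (532.1+514.1)/2 × 0.5 = 261.55
  Sum = 2715.35 ng/mL·h
Extrapolated tail: C_last / k_e = 514.1 / 0.069 = 7450.725
AUC_0→∞ = 2715.35 + 7450.725 = 10166.075 ng/mL·h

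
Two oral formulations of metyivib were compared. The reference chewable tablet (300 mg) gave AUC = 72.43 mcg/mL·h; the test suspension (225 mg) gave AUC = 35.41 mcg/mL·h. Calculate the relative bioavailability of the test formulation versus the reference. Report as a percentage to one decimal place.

F_rel = 65.2%

F_rel = (AUC_test/D_test) / (AUC_ref/D_ref)
      = (35.41/225) / (72.43/300)
      = 0.157378 / 0.241433 = 0.6518 = 65.18%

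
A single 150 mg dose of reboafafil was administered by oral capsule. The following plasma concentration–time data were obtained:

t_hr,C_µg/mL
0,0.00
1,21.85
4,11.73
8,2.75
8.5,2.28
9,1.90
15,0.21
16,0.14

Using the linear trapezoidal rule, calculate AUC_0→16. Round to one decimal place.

Trapezoidal AUC_0→16:
  [0→1]: (0.00+21.85)/2 × 1 = 10.925
  [1→4]: (21.85+11.73)/2 × 3 = 50.37
  [4→8]: (11.73+2.75)/2 × 4 = 28.96
  [8→8.5]: (2.75+2.28)/2 × 0.5 = 1.2575
  [8.5→9]: (2.28+1.90)/2 × 0.5 = 1.045
  [9→15]: (1.90+0.21)/2 × 6 = 6.33
  [15→16]: (0.21+0.14)/2 × 1 = 0.175
  Sum = 99.0625 µg/mL·hr

AUC = 99.1 µg/mL·hr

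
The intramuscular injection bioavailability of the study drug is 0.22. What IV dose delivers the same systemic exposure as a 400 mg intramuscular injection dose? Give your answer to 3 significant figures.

D_iv = 88.0 mg

Systemic exposure from an extravascular dose = F × D_ev, so the equivalent IV dose is F × D_ev.
D_iv = F × D_ev = 0.22 × 400 = 88 mg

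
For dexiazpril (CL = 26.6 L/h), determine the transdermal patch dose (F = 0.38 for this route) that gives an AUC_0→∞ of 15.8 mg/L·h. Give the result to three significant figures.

Dose = 1110 mg

Dose = CL × AUC_0→∞ / F
     = 26.6 × 15.8 / 0.38 = 1106 mg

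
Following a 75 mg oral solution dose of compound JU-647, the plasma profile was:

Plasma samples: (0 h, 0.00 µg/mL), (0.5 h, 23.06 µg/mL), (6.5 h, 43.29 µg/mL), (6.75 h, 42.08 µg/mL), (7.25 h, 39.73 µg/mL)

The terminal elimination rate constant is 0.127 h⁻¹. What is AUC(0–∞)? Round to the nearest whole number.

Trapezoidal AUC_0→7.25:
  [0→0.5]: (0.00+23.06)/2 × 0.5 = 5.765
  [0.5→6.5]: (23.06+43.29)/2 × 6 = 199.05
  [6.5→6.75]: (43.29+42.08)/2 × 0.25 = 10.67125
  [6.75→7.25]: (42.08+39.73)/2 × 0.5 = 20.4525
  Sum = 235.93875 µg/mL·h
Extrapolated tail: C_last / k_e = 39.73 / 0.127 = 312.835
AUC_0→∞ = 235.93875 + 312.835 = 548.77375 µg/mL·h

AUC = 549 µg/mL·h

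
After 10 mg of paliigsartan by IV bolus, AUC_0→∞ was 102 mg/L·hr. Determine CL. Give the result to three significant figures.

CL = Dose_iv / AUC_0→∞
   = 10 / 102 = 0.0980392 L/hr

CL = 0.0980 L/hr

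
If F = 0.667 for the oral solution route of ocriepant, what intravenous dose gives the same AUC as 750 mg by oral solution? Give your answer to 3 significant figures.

Systemic exposure from an extravascular dose = F × D_ev, so the equivalent IV dose is F × D_ev.
D_iv = F × D_ev = 0.667 × 750 = 500.25 mg

D_iv = 500 mg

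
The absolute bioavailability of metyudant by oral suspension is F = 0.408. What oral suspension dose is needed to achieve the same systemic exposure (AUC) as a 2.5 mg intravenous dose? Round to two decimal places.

For equal systemic exposure: F × D_ev = D_iv
D_ev = D_iv / F = 2.5 / 0.408 = 6.12745 mg

D_oral = 6.13 mg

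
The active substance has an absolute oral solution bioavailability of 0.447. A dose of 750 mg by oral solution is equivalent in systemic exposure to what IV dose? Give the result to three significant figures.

Systemic exposure from an extravascular dose = F × D_ev, so the equivalent IV dose is F × D_ev.
D_iv = F × D_ev = 0.447 × 750 = 335.25 mg

D_iv = 335 mg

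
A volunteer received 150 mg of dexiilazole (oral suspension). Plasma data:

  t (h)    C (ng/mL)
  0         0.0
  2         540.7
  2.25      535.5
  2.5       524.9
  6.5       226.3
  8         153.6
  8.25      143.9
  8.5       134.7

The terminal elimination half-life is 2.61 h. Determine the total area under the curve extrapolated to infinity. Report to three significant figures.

Trapezoidal AUC_0→8.5:
  [0→2]: (0.0+540.7)/2 × 2 = 540.7
  [2→2.25]: (540.7+535.5)/2 × 0.25 = 134.525
  [2.25→2.5]: (535.5+524.9)/2 × 0.25 = 132.55
  [2.5→6.5]: (524.9+226.3)/2 × 4 = 1502.4
  [6.5→8]: (226.3+153.6)/2 × 1.5 = 284.925
  [8→8.25]: (153.6+143.9)/2 × 0.25 = 37.1875
  [8.25→8.5]: (143.9+134.7)/2 × 0.25 = 34.825
  Sum = 2667.1125 ng/mL·h
k_e = ln2 / t½ = 0.693147 / 2.61 = 0.2656 h^-1
Extrapolated tail: C_last / k_e = 134.7 / 0.2656 = 507.154
AUC_0→∞ = 2667.1125 + 507.154 = 3174.2665 ng/mL·h

AUC = 3170 ng/mL·h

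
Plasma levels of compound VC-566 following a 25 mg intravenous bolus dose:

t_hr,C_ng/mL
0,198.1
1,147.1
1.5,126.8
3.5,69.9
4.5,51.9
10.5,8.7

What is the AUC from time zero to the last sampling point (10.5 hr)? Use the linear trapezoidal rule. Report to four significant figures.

Trapezoidal AUC_0→10.5:
  [0→1]: (198.1+147.1)/2 × 1 = 172.6
  [1→1.5]: (147.1+126.8)/2 × 0.5 = 68.475
  [1.5→3.5]: (126.8+69.9)/2 × 2 = 196.7
  [3.5→4.5]: (69.9+51.9)/2 × 1 = 60.9
  [4.5→10.5]: (51.9+8.7)/2 × 6 = 181.8
  Sum = 680.475 ng/mL·hr

AUC = 680.5 ng/mL·hr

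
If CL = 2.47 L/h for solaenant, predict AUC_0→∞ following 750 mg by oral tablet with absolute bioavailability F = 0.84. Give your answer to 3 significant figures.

AUC = 255 mg/L·h

AUC_0→∞ = F × Dose / CL
        = 0.84 × 750 / 2.47 = 255.061 mg/L·h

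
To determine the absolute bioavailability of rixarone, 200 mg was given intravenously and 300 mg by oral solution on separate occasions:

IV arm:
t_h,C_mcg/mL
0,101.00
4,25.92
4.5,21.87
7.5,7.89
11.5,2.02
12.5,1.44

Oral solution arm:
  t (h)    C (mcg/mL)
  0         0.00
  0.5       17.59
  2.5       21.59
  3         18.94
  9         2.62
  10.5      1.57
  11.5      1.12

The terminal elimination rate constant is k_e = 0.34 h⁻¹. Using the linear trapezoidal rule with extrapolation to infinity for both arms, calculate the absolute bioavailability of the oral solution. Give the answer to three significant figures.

F = 0.250

Trapezoidal AUC_0→12.5 (IV):
  [0→4]: (101.00+25.92)/2 × 4 = 253.84
  [4→4.5]: (25.92+21.87)/2 × 0.5 = 11.9475
  [4.5→7.5]: (21.87+7.89)/2 × 3 = 44.64
  [7.5→11.5]: (7.89+2.02)/2 × 4 = 19.82
  [11.5→12.5]: (2.02+1.44)/2 × 1 = 1.73
  Sum = 331.9775 mcg/mL·h
IV tail: 1.44/0.34 = 4.235; AUC_iv,0→∞ = 331.9775 + 4.235 = 336.2125 mcg/mL·h
Trapezoidal AUC_0→11.5 (oral solution):
  [0→0.5]: (0.00+17.59)/2 × 0.5 = 4.3975
  [0.5→2.5]: (17.59+21.59)/2 × 2 = 39.18
  [2.5→3]: (21.59+18.94)/2 × 0.5 = 10.1325
  [3→9]: (18.94+2.62)/2 × 6 = 64.68
  [9→10.5]: (2.62+1.57)/2 × 1.5 = 3.1425
  [10.5→11.5]: (1.57+1.12)/2 × 1 = 1.345
  Sum = 122.8775 mcg/mL·h
oral solution tail: 1.12/0.34 = 3.294; AUC_ev,0→∞ = 122.8775 + 3.294 = 126.1715 mcg/mL·h
F = (AUC_ev/D_ev)/(AUC_iv/D_iv) = (126.1715/300)/(336.2125/200) = 0.420572/1.6810625 = 0.2502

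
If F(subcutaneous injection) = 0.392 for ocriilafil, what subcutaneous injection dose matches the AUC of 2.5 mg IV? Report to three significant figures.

D_subcutaneous = 6.38 mg

For equal systemic exposure: F × D_ev = D_iv
D_ev = D_iv / F = 2.5 / 0.392 = 6.37755 mg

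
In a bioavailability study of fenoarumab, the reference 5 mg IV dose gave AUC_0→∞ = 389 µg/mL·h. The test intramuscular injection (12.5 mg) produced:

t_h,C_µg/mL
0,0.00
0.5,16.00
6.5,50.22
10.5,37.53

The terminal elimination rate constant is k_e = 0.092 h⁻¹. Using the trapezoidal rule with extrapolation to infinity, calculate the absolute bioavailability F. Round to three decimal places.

F = 0.808

Trapezoidal AUC_0→10.5 (intramuscular injection):
  [0→0.5]: (0.00+16.00)/2 × 0.5 = 4.0
  [0.5→6.5]: (16.00+50.22)/2 × 6 = 198.66
  [6.5→10.5]: (50.22+37.53)/2 × 4 = 175.5
  Sum = 378.16 µg/mL·h
Tail: C_last/k_e = 37.53/0.092 = 407.935
AUC_0→∞ (intramuscular injection) = 378.16 + 407.935 = 786.095 µg/mL·h
F = (AUC_ev/D_ev)/(AUC_iv/D_iv) = (786.095/12.5)/(389/5) = 62.8876/77.8 = 0.8083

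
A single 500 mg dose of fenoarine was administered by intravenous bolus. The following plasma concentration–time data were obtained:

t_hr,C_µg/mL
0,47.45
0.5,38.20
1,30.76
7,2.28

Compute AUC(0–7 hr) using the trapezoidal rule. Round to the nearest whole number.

AUC = 138 µg/mL·hr

Trapezoidal AUC_0→7:
  [0→0.5]: (47.45+38.20)/2 × 0.5 = 21.4125
  [0.5→1]: (38.20+30.76)/2 × 0.5 = 17.24
  [1→7]: (30.76+2.28)/2 × 6 = 99.12
  Sum = 137.7725 µg/mL·hr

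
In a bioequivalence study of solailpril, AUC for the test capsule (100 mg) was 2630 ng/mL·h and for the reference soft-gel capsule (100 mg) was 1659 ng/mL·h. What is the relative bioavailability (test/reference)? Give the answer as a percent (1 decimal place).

F_rel = (AUC_test/D_test) / (AUC_ref/D_ref)
      = (2630/100) / (1659/100)
      = 26.3 / 16.59 = 1.5853 = 158.53%

F_rel = 158.5%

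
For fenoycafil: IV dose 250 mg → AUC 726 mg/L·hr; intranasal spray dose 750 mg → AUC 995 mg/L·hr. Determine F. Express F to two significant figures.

F = (AUC_ev / D_ev) / (AUC_iv / D_iv)
  = (995/750) / (726/250)
  = 1.32667 / 2.904 = 0.4568

F = 0.46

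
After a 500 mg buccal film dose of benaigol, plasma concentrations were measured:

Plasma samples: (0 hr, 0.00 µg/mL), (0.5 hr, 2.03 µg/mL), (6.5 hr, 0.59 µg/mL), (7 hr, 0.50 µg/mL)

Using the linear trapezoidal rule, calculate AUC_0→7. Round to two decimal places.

Trapezoidal AUC_0→7:
  [0→0.5]: (0.00+2.03)/2 × 0.5 = 0.5075
  [0.5→6.5]: (2.03+0.59)/2 × 6 = 7.86
  [6.5→7]: (0.59+0.50)/2 × 0.5 = 0.2725
  Sum = 8.64 µg/mL·hr

AUC = 8.64 µg/mL·hr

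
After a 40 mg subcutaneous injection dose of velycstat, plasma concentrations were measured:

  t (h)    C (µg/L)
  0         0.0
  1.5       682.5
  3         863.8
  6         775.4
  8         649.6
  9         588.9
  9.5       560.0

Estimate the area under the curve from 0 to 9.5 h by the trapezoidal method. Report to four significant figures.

AUC = 6462 µg/L·h

Trapezoidal AUC_0→9.5:
  [0→1.5]: (0.0+682.5)/2 × 1.5 = 511.875
  [1.5→3]: (682.5+863.8)/2 × 1.5 = 1159.725
  [3→6]: (863.8+775.4)/2 × 3 = 2458.8
  [6→8]: (775.4+649.6)/2 × 2 = 1425.0
  [8→9]: (649.6+588.9)/2 × 1 = 619.25
  [9→9.5]: (588.9+560.0)/2 × 0.5 = 287.225
  Sum = 6461.875 µg/L·h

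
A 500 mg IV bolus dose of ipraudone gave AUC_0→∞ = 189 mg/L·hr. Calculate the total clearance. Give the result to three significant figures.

CL = Dose_iv / AUC_0→∞
   = 500 / 189 = 2.6455 L/hr

CL = 2.65 L/hr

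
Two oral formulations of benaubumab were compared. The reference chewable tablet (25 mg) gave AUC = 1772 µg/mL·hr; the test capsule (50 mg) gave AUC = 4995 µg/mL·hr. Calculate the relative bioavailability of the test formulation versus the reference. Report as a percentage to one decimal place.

F_rel = (AUC_test/D_test) / (AUC_ref/D_ref)
      = (4995/50) / (1772/25)
      = 99.9 / 70.88 = 1.4094 = 140.94%

F_rel = 140.9%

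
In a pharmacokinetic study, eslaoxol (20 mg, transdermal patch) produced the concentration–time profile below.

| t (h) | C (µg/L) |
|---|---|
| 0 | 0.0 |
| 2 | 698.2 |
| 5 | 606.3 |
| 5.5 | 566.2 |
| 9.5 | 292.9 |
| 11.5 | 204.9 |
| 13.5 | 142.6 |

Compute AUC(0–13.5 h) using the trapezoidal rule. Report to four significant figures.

AUC = 5512 µg/L·h

Trapezoidal AUC_0→13.5:
  [0→2]: (0.0+698.2)/2 × 2 = 698.2
  [2→5]: (698.2+606.3)/2 × 3 = 1956.75
  [5→5.5]: (606.3+566.2)/2 × 0.5 = 293.125
  [5.5→9.5]: (566.2+292.9)/2 × 4 = 1718.2
  [9.5→11.5]: (292.9+204.9)/2 × 2 = 497.8
  [11.5→13.5]: (204.9+142.6)/2 × 2 = 347.5
  Sum = 5511.575 µg/L·h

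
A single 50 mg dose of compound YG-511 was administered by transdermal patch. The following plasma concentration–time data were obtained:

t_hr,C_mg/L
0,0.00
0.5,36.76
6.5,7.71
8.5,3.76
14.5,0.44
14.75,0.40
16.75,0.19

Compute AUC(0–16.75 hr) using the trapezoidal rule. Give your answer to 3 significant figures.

AUC = 167 mg/L·hr

Trapezoidal AUC_0→16.75:
  [0→0.5]: (0.00+36.76)/2 × 0.5 = 9.19
  [0.5→6.5]: (36.76+7.71)/2 × 6 = 133.41
  [6.5→8.5]: (7.71+3.76)/2 × 2 = 11.47
  [8.5→14.5]: (3.76+0.44)/2 × 6 = 12.6
  [14.5→14.75]: (0.44+0.40)/2 × 0.25 = 0.105
  [14.75→16.75]: (0.40+0.19)/2 × 2 = 0.59
  Sum = 167.365 mg/L·hr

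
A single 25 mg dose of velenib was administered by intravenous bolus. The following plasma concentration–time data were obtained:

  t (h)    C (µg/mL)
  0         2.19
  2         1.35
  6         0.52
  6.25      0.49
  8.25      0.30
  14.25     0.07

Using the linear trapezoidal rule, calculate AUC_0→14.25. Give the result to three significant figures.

AUC = 9.31 µg/mL·h

Trapezoidal AUC_0→14.25:
  [0→2]: (2.19+1.35)/2 × 2 = 3.54
  [2→6]: (1.35+0.52)/2 × 4 = 3.74
  [6→6.25]: (0.52+0.49)/2 × 0.25 = 0.12625
  [6.25→8.25]: (0.49+0.30)/2 × 2 = 0.79
  [8.25→14.25]: (0.30+0.07)/2 × 6 = 1.11
  Sum = 9.30625 µg/mL·h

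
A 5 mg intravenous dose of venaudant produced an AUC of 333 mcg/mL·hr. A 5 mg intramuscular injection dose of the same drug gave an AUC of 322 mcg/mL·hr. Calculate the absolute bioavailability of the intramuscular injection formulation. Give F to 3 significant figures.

F = (AUC_ev / D_ev) / (AUC_iv / D_iv)
  = (322/5) / (333/5)
  = 64.4 / 66.6 = 0.9670

F = 0.967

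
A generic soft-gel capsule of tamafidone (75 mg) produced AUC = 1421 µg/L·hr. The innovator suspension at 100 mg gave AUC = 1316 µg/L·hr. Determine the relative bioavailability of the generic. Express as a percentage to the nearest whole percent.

F_rel = (AUC_test/D_test) / (AUC_ref/D_ref)
      = (1421/75) / (1316/100)
      = 18.9467 / 13.16 = 1.4397 = 143.97%

F_rel = 144%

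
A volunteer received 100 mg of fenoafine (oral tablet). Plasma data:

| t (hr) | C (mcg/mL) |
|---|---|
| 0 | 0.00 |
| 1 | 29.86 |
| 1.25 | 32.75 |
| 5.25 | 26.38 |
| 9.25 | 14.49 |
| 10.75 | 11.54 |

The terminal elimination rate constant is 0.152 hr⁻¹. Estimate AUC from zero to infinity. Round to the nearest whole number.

AUC = 318 mcg/mL·hr

Trapezoidal AUC_0→10.75:
  [0→1]: (0.00+29.86)/2 × 1 = 14.93
  [1→1.25]: (29.86+32.75)/2 × 0.25 = 7.82625
  [1.25→5.25]: (32.75+26.38)/2 × 4 = 118.26
  [5.25→9.25]: (26.38+14.49)/2 × 4 = 81.74
  [9.25→10.75]: (14.49+11.54)/2 × 1.5 = 19.5225
  Sum = 242.27875 mcg/mL·hr
Extrapolated tail: C_last / k_e = 11.54 / 0.152 = 75.921
AUC_0→∞ = 242.27875 + 75.921 = 318.19975 mcg/mL·hr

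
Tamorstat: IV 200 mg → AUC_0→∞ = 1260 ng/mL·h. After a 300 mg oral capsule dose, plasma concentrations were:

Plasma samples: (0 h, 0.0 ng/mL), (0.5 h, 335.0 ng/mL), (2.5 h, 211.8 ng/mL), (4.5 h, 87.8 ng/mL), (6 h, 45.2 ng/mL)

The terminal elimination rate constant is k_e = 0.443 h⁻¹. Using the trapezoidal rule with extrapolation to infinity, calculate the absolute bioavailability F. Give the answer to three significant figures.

Trapezoidal AUC_0→6 (oral capsule):
  [0→0.5]: (0.0+335.0)/2 × 0.5 = 83.75
  [0.5→2.5]: (335.0+211.8)/2 × 2 = 546.8
  [2.5→4.5]: (211.8+87.8)/2 × 2 = 299.6
  [4.5→6]: (87.8+45.2)/2 × 1.5 = 99.75
  Sum = 1029.9 ng/mL·h
Tail: C_last/k_e = 45.2/0.443 = 102.032
AUC_0→∞ (oral capsule) = 1029.9 + 102.032 = 1131.932 ng/mL·h
F = (AUC_ev/D_ev)/(AUC_iv/D_iv) = (1131.932/300)/(1260/200) = 3.77311/6.3 = 0.5989

F = 0.599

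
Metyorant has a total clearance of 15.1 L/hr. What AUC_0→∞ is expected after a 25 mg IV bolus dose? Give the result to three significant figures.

AUC = 1.66 mg/L·hr

AUC_0→∞ = Dose_iv / CL
        = 25 / 15.1 = 1.65563 mg/L·hr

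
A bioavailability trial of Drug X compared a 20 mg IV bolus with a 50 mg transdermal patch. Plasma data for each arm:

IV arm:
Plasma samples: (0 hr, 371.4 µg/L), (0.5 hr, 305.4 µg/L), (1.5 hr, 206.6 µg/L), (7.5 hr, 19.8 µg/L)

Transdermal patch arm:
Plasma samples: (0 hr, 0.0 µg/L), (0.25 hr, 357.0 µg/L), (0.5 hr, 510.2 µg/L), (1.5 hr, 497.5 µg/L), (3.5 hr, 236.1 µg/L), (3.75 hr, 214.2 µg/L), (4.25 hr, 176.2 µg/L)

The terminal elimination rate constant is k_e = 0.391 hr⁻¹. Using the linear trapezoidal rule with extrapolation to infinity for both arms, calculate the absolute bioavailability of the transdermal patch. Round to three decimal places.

F = 0.691

Trapezoidal AUC_0→7.5 (IV):
  [0→0.5]: (371.4+305.4)/2 × 0.5 = 169.2
  [0.5→1.5]: (305.4+206.6)/2 × 1 = 256.0
  [1.5→7.5]: (206.6+19.8)/2 × 6 = 679.2
  Sum = 1104.4 µg/L·hr
IV tail: 19.8/0.391 = 50.639; AUC_iv,0→∞ = 1104.4 + 50.639 = 1155.039 µg/L·hr
Trapezoidal AUC_0→4.25 (transdermal patch):
  [0→0.25]: (0.0+357.0)/2 × 0.25 = 44.625
  [0.25→0.5]: (357.0+510.2)/2 × 0.25 = 108.4
  [0.5→1.5]: (510.2+497.5)/2 × 1 = 503.85
  [1.5→3.5]: (497.5+236.1)/2 × 2 = 733.6
  [3.5→3.75]: (236.1+214.2)/2 × 0.25 = 56.2875
  [3.75→4.25]: (214.2+176.2)/2 × 0.5 = 97.6
  Sum = 1544.3625 µg/L·hr
transdermal patch tail: 176.2/0.391 = 450.639; AUC_ev,0→∞ = 1544.3625 + 450.639 = 1995.0015 µg/L·hr
F = (AUC_ev/D_ev)/(AUC_iv/D_iv) = (1995.0015/50)/(1155.039/20) = 39.90003/57.75195 = 0.6909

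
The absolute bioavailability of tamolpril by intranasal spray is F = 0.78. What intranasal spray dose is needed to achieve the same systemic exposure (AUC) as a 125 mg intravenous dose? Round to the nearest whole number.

D_intranasal = 160 mg

For equal systemic exposure: F × D_ev = D_iv
D_ev = D_iv / F = 125 / 0.78 = 160.256 mg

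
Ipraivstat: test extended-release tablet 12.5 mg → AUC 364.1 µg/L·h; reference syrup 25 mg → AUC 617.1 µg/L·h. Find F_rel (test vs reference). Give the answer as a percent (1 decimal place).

F_rel = 118.0%

F_rel = (AUC_test/D_test) / (AUC_ref/D_ref)
      = (364.1/12.5) / (617.1/25)
      = 29.128 / 24.684 = 1.1800 = 118.00%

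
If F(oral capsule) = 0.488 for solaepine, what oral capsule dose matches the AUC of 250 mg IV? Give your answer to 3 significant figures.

D_oral = 512 mg

For equal systemic exposure: F × D_ev = D_iv
D_ev = D_iv / F = 250 / 0.488 = 512.295 mg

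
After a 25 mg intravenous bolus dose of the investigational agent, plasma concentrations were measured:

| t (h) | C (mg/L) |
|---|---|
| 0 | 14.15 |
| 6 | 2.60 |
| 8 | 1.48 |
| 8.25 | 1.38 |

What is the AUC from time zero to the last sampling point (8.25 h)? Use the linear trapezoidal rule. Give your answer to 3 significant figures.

Trapezoidal AUC_0→8.25:
  [0→6]: (14.15+2.60)/2 × 6 = 50.25
  [6→8]: (2.60+1.48)/2 × 2 = 4.08
  [8→8.25]: (1.48+1.38)/2 × 0.25 = 0.3575
  Sum = 54.6875 mg/L·h

AUC = 54.7 mg/L·h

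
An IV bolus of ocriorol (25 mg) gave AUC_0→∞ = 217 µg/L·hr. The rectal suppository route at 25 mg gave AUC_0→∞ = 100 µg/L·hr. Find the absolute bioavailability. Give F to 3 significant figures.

F = 0.461

F = (AUC_ev / D_ev) / (AUC_iv / D_iv)
  = (100/25) / (217/25)
  = 4 / 8.68 = 0.4608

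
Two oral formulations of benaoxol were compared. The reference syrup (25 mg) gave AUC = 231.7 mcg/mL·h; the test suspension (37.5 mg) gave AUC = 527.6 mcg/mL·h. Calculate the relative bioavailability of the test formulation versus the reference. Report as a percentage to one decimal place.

F_rel = 151.8%

F_rel = (AUC_test/D_test) / (AUC_ref/D_ref)
      = (527.6/37.5) / (231.7/25)
      = 14.0693 / 9.268 = 1.5181 = 151.81%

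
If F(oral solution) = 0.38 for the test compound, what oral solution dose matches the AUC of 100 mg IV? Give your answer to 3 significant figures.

For equal systemic exposure: F × D_ev = D_iv
D_ev = D_iv / F = 100 / 0.38 = 263.158 mg

D_oral = 263 mg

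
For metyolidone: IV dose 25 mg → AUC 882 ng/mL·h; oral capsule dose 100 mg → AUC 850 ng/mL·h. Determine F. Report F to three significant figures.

F = (AUC_ev / D_ev) / (AUC_iv / D_iv)
  = (850/100) / (882/25)
  = 8.5 / 35.28 = 0.2409

F = 0.241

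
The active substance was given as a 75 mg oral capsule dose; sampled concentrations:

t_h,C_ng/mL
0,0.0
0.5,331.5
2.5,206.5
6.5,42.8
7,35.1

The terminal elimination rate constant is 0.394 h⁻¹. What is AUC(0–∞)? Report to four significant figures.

Trapezoidal AUC_0→7:
  [0→0.5]: (0.0+331.5)/2 × 0.5 = 82.875
  [0.5→2.5]: (331.5+206.5)/2 × 2 = 538.0
  [2.5→6.5]: (206.5+42.8)/2 × 4 = 498.6
  [6.5→7]: (42.8+35.1)/2 × 0.5 = 19.475
  Sum = 1138.95 ng/mL·h
Extrapolated tail: C_last / k_e = 35.1 / 0.394 = 89.086
AUC_0→∞ = 1138.95 + 89.086 = 1228.036 ng/mL·h

AUC = 1228 ng/mL·h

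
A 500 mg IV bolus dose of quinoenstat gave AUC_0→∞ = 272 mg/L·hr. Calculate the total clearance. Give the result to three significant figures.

CL = 1.84 L/hr

CL = Dose_iv / AUC_0→∞
   = 500 / 272 = 1.83824 L/hr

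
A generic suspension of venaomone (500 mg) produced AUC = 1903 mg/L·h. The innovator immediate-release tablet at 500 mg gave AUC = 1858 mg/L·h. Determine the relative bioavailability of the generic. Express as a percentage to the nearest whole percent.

F_rel = (AUC_test/D_test) / (AUC_ref/D_ref)
      = (1903/500) / (1858/500)
      = 3.806 / 3.716 = 1.0242 = 102.42%

F_rel = 102%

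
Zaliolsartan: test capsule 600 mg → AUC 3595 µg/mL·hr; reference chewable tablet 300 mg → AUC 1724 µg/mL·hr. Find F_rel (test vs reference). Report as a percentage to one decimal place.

F_rel = (AUC_test/D_test) / (AUC_ref/D_ref)
      = (3595/600) / (1724/300)
      = 5.99167 / 5.74667 = 1.0426 = 104.26%

F_rel = 104.3%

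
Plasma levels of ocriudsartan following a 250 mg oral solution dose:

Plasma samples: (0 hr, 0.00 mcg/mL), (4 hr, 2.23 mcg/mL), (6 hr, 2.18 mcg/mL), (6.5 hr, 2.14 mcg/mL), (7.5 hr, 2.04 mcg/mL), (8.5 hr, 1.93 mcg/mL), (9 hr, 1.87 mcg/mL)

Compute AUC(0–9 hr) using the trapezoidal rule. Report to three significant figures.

Trapezoidal AUC_0→9:
  [0→4]: (0.00+2.23)/2 × 4 = 4.46
  [4→6]: (2.23+2.18)/2 × 2 = 4.41
  [6→6.5]: (2.18+2.14)/2 × 0.5 = 1.08
  [6.5→7.5]: (2.14+2.04)/2 × 1 = 2.09
  [7.5→8.5]: (2.04+1.93)/2 × 1 = 1.985
  [8.5→9]: (1.93+1.87)/2 × 0.5 = 0.95
  Sum = 14.975 mcg/mL·hr

AUC = 15.0 mcg/mL·hr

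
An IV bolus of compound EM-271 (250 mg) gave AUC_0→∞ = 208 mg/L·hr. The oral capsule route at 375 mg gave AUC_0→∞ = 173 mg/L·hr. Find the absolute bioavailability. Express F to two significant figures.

F = 0.55

F = (AUC_ev / D_ev) / (AUC_iv / D_iv)
  = (173/375) / (208/250)
  = 0.461333 / 0.832 = 0.5545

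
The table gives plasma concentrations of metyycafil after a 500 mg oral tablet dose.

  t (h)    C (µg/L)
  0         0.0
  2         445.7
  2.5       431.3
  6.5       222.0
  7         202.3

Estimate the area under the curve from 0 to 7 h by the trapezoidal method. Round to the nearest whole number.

AUC = 2078 µg/L·h

Trapezoidal AUC_0→7:
  [0→2]: (0.0+445.7)/2 × 2 = 445.7
  [2→2.5]: (445.7+431.3)/2 × 0.5 = 219.25
  [2.5→6.5]: (431.3+222.0)/2 × 4 = 1306.6
  [6.5→7]: (222.0+202.3)/2 × 0.5 = 106.075
  Sum = 2077.625 µg/L·h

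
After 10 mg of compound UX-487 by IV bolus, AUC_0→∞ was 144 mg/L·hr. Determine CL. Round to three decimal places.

CL = 0.069 L/hr

CL = Dose_iv / AUC_0→∞
   = 10 / 144 = 0.0694444 L/hr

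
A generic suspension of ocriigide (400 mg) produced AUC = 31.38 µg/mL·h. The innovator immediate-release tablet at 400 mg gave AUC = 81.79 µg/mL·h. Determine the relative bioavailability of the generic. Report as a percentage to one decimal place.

F_rel = (AUC_test/D_test) / (AUC_ref/D_ref)
      = (31.38/400) / (81.79/400)
      = 0.07845 / 0.204475 = 0.3837 = 38.37%

F_rel = 38.4%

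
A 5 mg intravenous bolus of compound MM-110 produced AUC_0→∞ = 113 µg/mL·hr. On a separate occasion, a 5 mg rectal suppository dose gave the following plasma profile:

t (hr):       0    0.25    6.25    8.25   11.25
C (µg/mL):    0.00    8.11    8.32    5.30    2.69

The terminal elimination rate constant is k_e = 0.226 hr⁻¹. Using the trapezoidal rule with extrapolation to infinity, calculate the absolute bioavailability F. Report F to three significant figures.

F = 0.777

Trapezoidal AUC_0→11.25 (rectal suppository):
  [0→0.25]: (0.00+8.11)/2 × 0.25 = 1.01375
  [0.25→6.25]: (8.11+8.32)/2 × 6 = 49.29
  [6.25→8.25]: (8.32+5.30)/2 × 2 = 13.62
  [8.25→11.25]: (5.30+2.69)/2 × 3 = 11.985
  Sum = 75.90875 µg/mL·hr
Tail: C_last/k_e = 2.69/0.226 = 11.903
AUC_0→∞ (rectal suppository) = 75.90875 + 11.903 = 87.81175 µg/mL·hr
F = (AUC_ev/D_ev)/(AUC_iv/D_iv) = (87.81175/5)/(113/5) = 17.56235/22.6 = 0.7771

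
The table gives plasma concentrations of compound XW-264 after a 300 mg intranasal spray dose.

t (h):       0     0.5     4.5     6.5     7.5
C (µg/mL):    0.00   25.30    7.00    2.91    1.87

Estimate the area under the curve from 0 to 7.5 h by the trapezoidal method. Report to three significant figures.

AUC = 83.2 µg/mL·h

Trapezoidal AUC_0→7.5:
  [0→0.5]: (0.00+25.30)/2 × 0.5 = 6.325
  [0.5→4.5]: (25.30+7.00)/2 × 4 = 64.6
  [4.5→6.5]: (7.00+2.91)/2 × 2 = 9.91
  [6.5→7.5]: (2.91+1.87)/2 × 1 = 2.39
  Sum = 83.225 µg/mL·h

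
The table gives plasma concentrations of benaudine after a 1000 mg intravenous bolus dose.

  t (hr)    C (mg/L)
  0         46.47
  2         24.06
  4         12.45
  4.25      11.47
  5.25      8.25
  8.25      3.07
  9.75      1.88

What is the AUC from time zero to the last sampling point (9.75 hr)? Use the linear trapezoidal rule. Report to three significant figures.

Trapezoidal AUC_0→9.75:
  [0→2]: (46.47+24.06)/2 × 2 = 70.53
  [2→4]: (24.06+12.45)/2 × 2 = 36.51
  [4→4.25]: (12.45+11.47)/2 × 0.25 = 2.99
  [4.25→5.25]: (11.47+8.25)/2 × 1 = 9.86
  [5.25→8.25]: (8.25+3.07)/2 × 3 = 16.98
  [8.25→9.75]: (3.07+1.88)/2 × 1.5 = 3.7125
  Sum = 140.5825 mg/L·hr

AUC = 141 mg/L·hr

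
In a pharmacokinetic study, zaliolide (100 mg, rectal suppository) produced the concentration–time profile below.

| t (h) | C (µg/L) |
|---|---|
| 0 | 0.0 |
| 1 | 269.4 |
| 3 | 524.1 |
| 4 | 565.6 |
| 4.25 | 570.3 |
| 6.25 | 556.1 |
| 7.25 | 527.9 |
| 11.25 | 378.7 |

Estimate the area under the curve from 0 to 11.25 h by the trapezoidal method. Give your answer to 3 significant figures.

Trapezoidal AUC_0→11.25:
  [0→1]: (0.0+269.4)/2 × 1 = 134.7
  [1→3]: (269.4+524.1)/2 × 2 = 793.5
  [3→4]: (524.1+565.6)/2 × 1 = 544.85
  [4→4.25]: (565.6+570.3)/2 × 0.25 = 141.9875
  [4.25→6.25]: (570.3+556.1)/2 × 2 = 1126.4
  [6.25→7.25]: (556.1+527.9)/2 × 1 = 542.0
  [7.25→11.25]: (527.9+378.7)/2 × 4 = 1813.2
  Sum = 5096.6375 µg/L·h

AUC = 5100 µg/L·h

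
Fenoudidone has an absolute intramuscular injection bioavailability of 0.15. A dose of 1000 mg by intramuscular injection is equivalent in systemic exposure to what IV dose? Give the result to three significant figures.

D_iv = 150 mg

Systemic exposure from an extravascular dose = F × D_ev, so the equivalent IV dose is F × D_ev.
D_iv = F × D_ev = 0.15 × 1000 = 150 mg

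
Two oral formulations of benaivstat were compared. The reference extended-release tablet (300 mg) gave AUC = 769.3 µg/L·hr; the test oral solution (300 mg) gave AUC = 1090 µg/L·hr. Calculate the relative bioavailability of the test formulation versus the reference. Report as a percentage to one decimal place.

F_rel = 141.7%

F_rel = (AUC_test/D_test) / (AUC_ref/D_ref)
      = (1090/300) / (769.3/300)
      = 3.63333 / 2.56433 = 1.4169 = 141.69%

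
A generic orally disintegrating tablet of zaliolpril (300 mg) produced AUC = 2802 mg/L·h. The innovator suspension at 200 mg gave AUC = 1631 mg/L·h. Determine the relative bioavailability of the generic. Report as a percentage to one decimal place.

F_rel = 114.5%

F_rel = (AUC_test/D_test) / (AUC_ref/D_ref)
      = (2802/300) / (1631/200)
      = 9.34 / 8.155 = 1.1453 = 114.53%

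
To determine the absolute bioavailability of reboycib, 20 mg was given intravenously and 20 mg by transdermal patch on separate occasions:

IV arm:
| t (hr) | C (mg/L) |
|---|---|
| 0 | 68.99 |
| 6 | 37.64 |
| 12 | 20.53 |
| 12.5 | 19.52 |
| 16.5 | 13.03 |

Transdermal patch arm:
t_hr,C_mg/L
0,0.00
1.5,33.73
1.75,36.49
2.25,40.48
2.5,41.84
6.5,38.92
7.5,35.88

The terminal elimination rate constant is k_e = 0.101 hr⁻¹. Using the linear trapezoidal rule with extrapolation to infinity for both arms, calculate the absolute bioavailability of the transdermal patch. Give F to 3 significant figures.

Trapezoidal AUC_0→16.5 (IV):
  [0→6]: (68.99+37.64)/2 × 6 = 319.89
  [6→12]: (37.64+20.53)/2 × 6 = 174.51
  [12→12.5]: (20.53+19.52)/2 × 0.5 = 10.0125
  [12.5→16.5]: (19.52+13.03)/2 × 4 = 65.1
  Sum = 569.5125 mg/L·hr
IV tail: 13.03/0.101 = 129.010; AUC_iv,0→∞ = 569.5125 + 129.010 = 698.5225 mg/L·hr
Trapezoidal AUC_0→7.5 (transdermal patch):
  [0→1.5]: (0.00+33.73)/2 × 1.5 = 25.2975
  [1.5→1.75]: (33.73+36.49)/2 × 0.25 = 8.7775
  [1.75→2.25]: (36.49+40.48)/2 × 0.5 = 19.2425
  [2.25→2.5]: (40.48+41.84)/2 × 0.25 = 10.29
  [2.5→6.5]: (41.84+38.92)/2 × 4 = 161.52
  [6.5→7.5]: (38.92+35.88)/2 × 1 = 37.4
  Sum = 262.5275 mg/L·hr
transdermal patch tail: 35.88/0.101 = 355.248; AUC_ev,0→∞ = 262.5275 + 355.248 = 617.7755 mg/L·hr
F = (AUC_ev/D_ev)/(AUC_iv/D_iv) = (617.7755/20)/(698.5225/20) = 30.888775/34.926125 = 0.8844

F = 0.884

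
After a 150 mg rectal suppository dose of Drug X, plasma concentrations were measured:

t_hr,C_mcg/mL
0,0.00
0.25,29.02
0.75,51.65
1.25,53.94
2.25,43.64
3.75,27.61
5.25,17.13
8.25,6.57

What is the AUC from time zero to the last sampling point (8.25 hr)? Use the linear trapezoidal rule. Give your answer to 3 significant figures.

AUC = 222 mcg/mL·hr

Trapezoidal AUC_0→8.25:
  [0→0.25]: (0.00+29.02)/2 × 0.25 = 3.6275
  [0.25→0.75]: (29.02+51.65)/2 × 0.5 = 20.1675
  [0.75→1.25]: (51.65+53.94)/2 × 0.5 = 26.3975
  [1.25→2.25]: (53.94+43.64)/2 × 1 = 48.79
  [2.25→3.75]: (43.64+27.61)/2 × 1.5 = 53.4375
  [3.75→5.25]: (27.61+17.13)/2 × 1.5 = 33.555
  [5.25→8.25]: (17.13+6.57)/2 × 3 = 35.55
  Sum = 221.525 mcg/mL·hr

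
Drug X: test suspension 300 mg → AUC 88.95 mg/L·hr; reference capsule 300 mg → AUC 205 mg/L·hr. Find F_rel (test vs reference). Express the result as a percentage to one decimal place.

F_rel = (AUC_test/D_test) / (AUC_ref/D_ref)
      = (88.95/300) / (205/300)
      = 0.2965 / 0.683333 = 0.4339 = 43.39%

F_rel = 43.4%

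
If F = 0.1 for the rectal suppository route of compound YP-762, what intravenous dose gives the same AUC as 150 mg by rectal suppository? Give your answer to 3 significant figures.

Systemic exposure from an extravascular dose = F × D_ev, so the equivalent IV dose is F × D_ev.
D_iv = F × D_ev = 0.1 × 150 = 15 mg

D_iv = 15.0 mg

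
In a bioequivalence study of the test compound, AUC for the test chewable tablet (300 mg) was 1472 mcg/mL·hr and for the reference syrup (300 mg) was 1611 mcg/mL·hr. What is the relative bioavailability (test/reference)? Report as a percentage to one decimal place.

F_rel = (AUC_test/D_test) / (AUC_ref/D_ref)
      = (1472/300) / (1611/300)
      = 4.90667 / 5.37 = 0.9137 = 91.37%

F_rel = 91.4%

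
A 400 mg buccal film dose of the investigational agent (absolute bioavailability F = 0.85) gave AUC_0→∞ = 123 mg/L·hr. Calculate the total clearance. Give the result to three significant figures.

CL = F × Dose / AUC_0→∞
   = 0.85 × 400 / 123 = 2.76423 L/hr

CL = 2.76 L/hr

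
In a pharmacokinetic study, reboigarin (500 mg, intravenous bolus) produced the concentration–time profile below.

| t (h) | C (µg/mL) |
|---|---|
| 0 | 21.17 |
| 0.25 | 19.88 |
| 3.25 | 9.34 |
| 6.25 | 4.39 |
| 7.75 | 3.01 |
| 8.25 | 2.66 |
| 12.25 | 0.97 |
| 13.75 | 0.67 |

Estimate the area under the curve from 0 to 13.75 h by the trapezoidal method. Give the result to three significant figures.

Trapezoidal AUC_0→13.75:
  [0→0.25]: (21.17+19.88)/2 × 0.25 = 5.13125
  [0.25→3.25]: (19.88+9.34)/2 × 3 = 43.83
  [3.25→6.25]: (9.34+4.39)/2 × 3 = 20.595
  [6.25→7.75]: (4.39+3.01)/2 × 1.5 = 5.55
  [7.75→8.25]: (3.01+2.66)/2 × 0.5 = 1.4175
  [8.25→12.25]: (2.66+0.97)/2 × 4 = 7.26
  [12.25→13.75]: (0.97+0.67)/2 × 1.5 = 1.23
  Sum = 85.01375 µg/mL·h

AUC = 85.0 µg/mL·h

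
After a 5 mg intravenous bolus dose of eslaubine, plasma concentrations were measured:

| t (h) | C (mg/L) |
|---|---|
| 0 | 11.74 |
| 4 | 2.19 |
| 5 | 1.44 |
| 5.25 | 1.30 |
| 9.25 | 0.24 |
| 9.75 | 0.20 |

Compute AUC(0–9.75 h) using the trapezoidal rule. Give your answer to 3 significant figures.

AUC = 33.2 mg/L·h

Trapezoidal AUC_0→9.75:
  [0→4]: (11.74+2.19)/2 × 4 = 27.86
  [4→5]: (2.19+1.44)/2 × 1 = 1.815
  [5→5.25]: (1.44+1.30)/2 × 0.25 = 0.3425
  [5.25→9.25]: (1.30+0.24)/2 × 4 = 3.08
  [9.25→9.75]: (0.24+0.20)/2 × 0.5 = 0.11
  Sum = 33.2075 mg/L·h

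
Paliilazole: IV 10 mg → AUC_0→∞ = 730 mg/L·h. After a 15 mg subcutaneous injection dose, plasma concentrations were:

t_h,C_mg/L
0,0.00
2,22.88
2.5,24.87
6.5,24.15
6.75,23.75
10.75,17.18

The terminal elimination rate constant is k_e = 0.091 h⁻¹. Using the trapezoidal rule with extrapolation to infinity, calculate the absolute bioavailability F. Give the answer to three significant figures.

F = 0.374

Trapezoidal AUC_0→10.75 (subcutaneous injection):
  [0→2]: (0.00+22.88)/2 × 2 = 22.88
  [2→2.5]: (22.88+24.87)/2 × 0.5 = 11.9375
  [2.5→6.5]: (24.87+24.15)/2 × 4 = 98.04
  [6.5→6.75]: (24.15+23.75)/2 × 0.25 = 5.9875
  [6.75→10.75]: (23.75+17.18)/2 × 4 = 81.86
  Sum = 220.705 mg/L·h
Tail: C_last/k_e = 17.18/0.091 = 188.791
AUC_0→∞ (subcutaneous injection) = 220.705 + 188.791 = 409.496 mg/L·h
F = (AUC_ev/D_ev)/(AUC_iv/D_iv) = (409.496/15)/(730/10) = 27.2997/73 = 0.3740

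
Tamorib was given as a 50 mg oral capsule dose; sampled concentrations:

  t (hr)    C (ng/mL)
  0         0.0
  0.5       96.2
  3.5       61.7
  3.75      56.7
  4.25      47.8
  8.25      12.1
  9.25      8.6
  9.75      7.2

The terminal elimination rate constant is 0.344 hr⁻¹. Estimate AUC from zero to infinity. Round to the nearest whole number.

AUC = 457 ng/mL·hr

Trapezoidal AUC_0→9.75:
  [0→0.5]: (0.0+96.2)/2 × 0.5 = 24.05
  [0.5→3.5]: (96.2+61.7)/2 × 3 = 236.85
  [3.5→3.75]: (61.7+56.7)/2 × 0.25 = 14.8
  [3.75→4.25]: (56.7+47.8)/2 × 0.5 = 26.125
  [4.25→8.25]: (47.8+12.1)/2 × 4 = 119.8
  [8.25→9.25]: (12.1+8.6)/2 × 1 = 10.35
  [9.25→9.75]: (8.6+7.2)/2 × 0.5 = 3.95
  Sum = 435.925 ng/mL·hr
Extrapolated tail: C_last / k_e = 7.2 / 0.344 = 20.930
AUC_0→∞ = 435.925 + 20.930 = 456.855 ng/mL·hr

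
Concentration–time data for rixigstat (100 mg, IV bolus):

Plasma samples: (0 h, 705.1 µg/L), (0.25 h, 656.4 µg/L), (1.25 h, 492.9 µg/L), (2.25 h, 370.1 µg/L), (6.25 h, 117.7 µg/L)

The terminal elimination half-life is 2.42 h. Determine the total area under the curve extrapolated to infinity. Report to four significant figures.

Trapezoidal AUC_0→6.25:
  [0→0.25]: (705.1+656.4)/2 × 0.25 = 170.1875
  [0.25→1.25]: (656.4+492.9)/2 × 1 = 574.65
  [1.25→2.25]: (492.9+370.1)/2 × 1 = 431.5
  [2.25→6.25]: (370.1+117.7)/2 × 4 = 975.6
  Sum = 2151.9375 µg/L·h
k_e = ln2 / t½ = 0.693147 / 2.42 = 0.2864 h^-1
Extrapolated tail: C_last / k_e = 117.7 / 0.2864 = 410.964
AUC_0→∞ = 2151.9375 + 410.964 = 2562.9015 µg/L·h

AUC = 2563 µg/L·h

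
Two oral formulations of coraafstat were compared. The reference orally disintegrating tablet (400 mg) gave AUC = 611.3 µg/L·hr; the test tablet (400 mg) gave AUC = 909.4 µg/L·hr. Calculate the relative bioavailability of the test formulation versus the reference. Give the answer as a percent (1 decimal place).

F_rel = (AUC_test/D_test) / (AUC_ref/D_ref)
      = (909.4/400) / (611.3/400)
      = 2.2735 / 1.52825 = 1.4876 = 148.76%

F_rel = 148.8%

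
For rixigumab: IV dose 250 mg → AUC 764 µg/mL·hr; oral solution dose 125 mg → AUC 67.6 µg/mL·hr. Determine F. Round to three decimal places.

F = (AUC_ev / D_ev) / (AUC_iv / D_iv)
  = (67.6/125) / (764/250)
  = 0.5408 / 3.056 = 0.1770

F = 0.177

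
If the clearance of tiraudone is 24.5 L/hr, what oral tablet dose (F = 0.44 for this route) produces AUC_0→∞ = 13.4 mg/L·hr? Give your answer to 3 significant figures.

Dose = 746 mg

Dose = CL × AUC_0→∞ / F
     = 24.5 × 13.4 / 0.44 = 746.136 mg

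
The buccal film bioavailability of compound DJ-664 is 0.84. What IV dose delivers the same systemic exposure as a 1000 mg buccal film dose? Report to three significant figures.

D_iv = 840 mg

Systemic exposure from an extravascular dose = F × D_ev, so the equivalent IV dose is F × D_ev.
D_iv = F × D_ev = 0.84 × 1000 = 840 mg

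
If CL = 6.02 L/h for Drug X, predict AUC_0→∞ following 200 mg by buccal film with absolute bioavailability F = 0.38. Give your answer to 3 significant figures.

AUC_0→∞ = F × Dose / CL
        = 0.38 × 200 / 6.02 = 12.6246 mg/L·h

AUC = 12.6 mg/L·h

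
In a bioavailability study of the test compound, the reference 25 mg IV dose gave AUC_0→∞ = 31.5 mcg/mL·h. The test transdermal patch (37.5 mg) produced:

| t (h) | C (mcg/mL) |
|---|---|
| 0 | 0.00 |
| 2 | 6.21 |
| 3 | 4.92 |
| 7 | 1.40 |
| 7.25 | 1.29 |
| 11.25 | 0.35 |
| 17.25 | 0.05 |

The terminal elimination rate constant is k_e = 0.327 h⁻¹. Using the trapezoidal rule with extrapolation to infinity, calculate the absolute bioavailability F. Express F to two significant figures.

Trapezoidal AUC_0→17.25 (transdermal patch):
  [0→2]: (0.00+6.21)/2 × 2 = 6.21
  [2→3]: (6.21+4.92)/2 × 1 = 5.565
  [3→7]: (4.92+1.40)/2 × 4 = 12.64
  [7→7.25]: (1.40+1.29)/2 × 0.25 = 0.33625
  [7.25→11.25]: (1.29+0.35)/2 × 4 = 3.28
  [11.25→17.25]: (0.35+0.05)/2 × 6 = 1.2
  Sum = 29.23125 mcg/mL·h
Tail: C_last/k_e = 0.05/0.327 = 0.153
AUC_0→∞ (transdermal patch) = 29.23125 + 0.153 = 29.38425 mcg/mL·h
F = (AUC_ev/D_ev)/(AUC_iv/D_iv) = (29.38425/37.5)/(31.5/25) = 0.78358/1.26 = 0.6219

F = 0.62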